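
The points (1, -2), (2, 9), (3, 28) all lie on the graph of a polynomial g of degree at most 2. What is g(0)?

Using the Lagrange interpolation formula with nodes 1, 2, 3:
  L_0(x) = (x - 2)(x - 3) / 2
  L_1(x) = (x - 1)(x - 3) / -1
  L_2(x) = (x - 1)(x - 2) / 2
Then g(x) = -2·L_0(x) + 9·L_1(x) + 28·L_2(x).
Expanding and collecting terms gives g(x) = 4x² - x - 5.
Evaluating at x = 0: g(0) = -5.

-5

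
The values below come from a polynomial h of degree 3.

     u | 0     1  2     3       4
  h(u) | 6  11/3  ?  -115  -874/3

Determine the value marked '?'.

-80/3

The 4 known points determine the degree-3 polynomial uniquely.
Write h(u) = au^3 + bu^2 + cu + d. Substituting each data point gives a linear system:
  d = 6
  a + b + c + d = 11/3
  27a + 9b + 3c + d = -115
  64a + 16b + 4c + d = -874/3
Solving the system yields a = -5, b = 1, c = 5/3, d = 6.
So h(u) = -5u^3 + u^2 + (5/3)u + 6.
Then h(2) = -80/3.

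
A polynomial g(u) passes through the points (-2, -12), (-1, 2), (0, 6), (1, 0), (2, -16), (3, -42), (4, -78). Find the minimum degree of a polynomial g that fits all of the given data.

2

Forward differences of the values at u = -2, -1, 0, 1, 2, 3, 4:
  g  : -12  2  6  0  -16  -42  -78
  Δ  : 14  4  -6  -16  -26  -36
  Δ^2: -10  -10  -10  -10  -10
  Δ^3: 0  0  0  0
  Δ^4: 0  0  0
  Δ^5: 0  0
  Δ^6: 0
The second differences are constant (-10) and nonzero, while all higher differences vanish, so the minimal degree is 2.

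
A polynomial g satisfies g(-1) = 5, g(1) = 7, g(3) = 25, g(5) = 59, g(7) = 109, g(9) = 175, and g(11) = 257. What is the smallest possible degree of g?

Forward differences of the values at s = -1, 1, 3, 5, 7, 9, 11:
  g  : 5  7  25  59  109  175  257
  Δ  : 2  18  34  50  66  82
  Δ^2: 16  16  16  16  16
  Δ^3: 0  0  0  0
  Δ^4: 0  0  0
  Δ^5: 0  0
  Δ^6: 0
The second differences are constant (16) and nonzero, while all higher differences vanish, so the minimal degree is 2.

2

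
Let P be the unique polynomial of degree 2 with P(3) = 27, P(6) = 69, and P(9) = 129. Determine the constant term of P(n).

Write P(n) = an^2 + bn + c. Substituting each data point gives a linear system:
  9a + 3b + c = 27
  36a + 6b + c = 69
  81a + 9b + c = 129
Solving the system yields a = 1, b = 5, c = 3.
So P(n) = n² + 5n + 3.
The constant term is 3.

3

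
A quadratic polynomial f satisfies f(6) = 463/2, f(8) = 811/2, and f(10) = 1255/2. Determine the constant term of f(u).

Write f(u) = au^2 + bu + c. Substituting each data point gives a linear system:
  36a + 6b + c = 463/2
  64a + 8b + c = 811/2
  100a + 10b + c = 1255/2
Solving the system yields a = 6, b = 3, c = -5/2.
So f(u) = 6u² + 3u - 5/2.
The constant term is -5/2.

-5/2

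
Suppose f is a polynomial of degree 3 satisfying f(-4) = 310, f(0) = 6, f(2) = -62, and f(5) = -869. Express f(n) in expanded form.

f(n) = -6n^3 - 5n^2 + 6

Write f(n) = an^3 + bn^2 + cn + d. Substituting each data point gives a linear system:
  -64a + 16b - 4c + d = 310
  d = 6
  8a + 4b + 2c + d = -62
  125a + 25b + 5c + d = -869
Solving the system yields a = -6, b = -5, c = 0, d = 6.
So f(n) = -6n^3 - 5n^2 + 6.
Check: f(-4) = 310. ✓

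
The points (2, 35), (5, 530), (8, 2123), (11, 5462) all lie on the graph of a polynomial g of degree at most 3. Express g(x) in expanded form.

Using the Lagrange interpolation formula with nodes 2, 5, 8, 11:
  L_0(x) = (x - 5)(x - 8)(x - 11) / -162
  L_1(x) = (x - 2)(x - 8)(x - 11) / 54
  L_2(x) = (x - 2)(x - 5)(x - 11) / -54
  L_3(x) = (x - 2)(x - 5)(x - 8) / 162
Then g(x) = 35·L_0(x) + 530·L_1(x) + 2123·L_2(x) + 5462·L_3(x).
Expanding and collecting terms gives g(x) = 4x^3 + x^2 + 2x - 5.
Check: g(11) = 5462. ✓

g(x) = 4x^3 + x^2 + 2x - 5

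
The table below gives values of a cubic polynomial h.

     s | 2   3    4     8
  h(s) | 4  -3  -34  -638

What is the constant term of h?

-6

Write h(s) = as^3 + bs^2 + cs + d. Substituting each data point gives a linear system:
  8a + 4b + 2c + d = 4
  27a + 9b + 3c + d = -3
  64a + 16b + 4c + d = -34
  512a + 64b + 8c + d = -638
Solving the system yields a = -2, b = 6, c = 1, d = -6.
So h(s) = -2s^3 + 6s^2 + s - 6.
The constant term is -6.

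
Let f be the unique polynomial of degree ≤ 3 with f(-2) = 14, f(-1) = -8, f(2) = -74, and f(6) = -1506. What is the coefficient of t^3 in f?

Write f(t) = at^3 + bt^2 + ct + d. Substituting each data point gives a linear system:
  -8a + 4b - 2c + d = 14
  -a + b - c + d = -8
  8a + 4b + 2c + d = -74
  216a + 36b + 6c + d = -1506
Solving the system yields a = -6, b = -6, c = 2, d = -6.
So f(t) = -6t³ - 6t² + 2t - 6.
The leading coefficient is -6.

-6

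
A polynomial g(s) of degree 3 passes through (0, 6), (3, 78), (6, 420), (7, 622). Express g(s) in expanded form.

Write g(s) = as^3 + bs^2 + cs + d. Substituting each data point gives a linear system:
  d = 6
  27a + 9b + 3c + d = 78
  216a + 36b + 6c + d = 420
  343a + 49b + 7c + d = 622
Solving the system yields a = 1, b = 6, c = -3, d = 6.
So g(s) = s^3 + 6s^2 - 3s + 6.
Check: g(3) = 78. ✓

g(s) = s^3 + 6s^2 - 3s + 6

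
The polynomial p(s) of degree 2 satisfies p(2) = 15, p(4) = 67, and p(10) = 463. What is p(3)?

36

Write p(s) = as^2 + bs + c. Substituting each data point gives a linear system:
  4a + 2b + c = 15
  16a + 4b + c = 67
  100a + 10b + c = 463
Solving the system yields a = 5, b = -4, c = 3.
So p(s) = 5s^2 - 4s + 3.
Then p(3) = 36.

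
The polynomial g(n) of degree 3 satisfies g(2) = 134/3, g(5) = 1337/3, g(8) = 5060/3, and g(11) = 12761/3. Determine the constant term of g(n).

Write g(n) = an^3 + bn^2 + cn + d. Substituting each data point gives a linear system:
  8a + 4b + 2c + d = 134/3
  125a + 25b + 5c + d = 1337/3
  512a + 64b + 8c + d = 5060/3
  1331a + 121b + 11c + d = 12761/3
Solving the system yields a = 3, b = 5/3, c = 5, d = 4.
So g(n) = 3n^3 + (5/3)n^2 + 5n + 4.
The constant term is 4.

4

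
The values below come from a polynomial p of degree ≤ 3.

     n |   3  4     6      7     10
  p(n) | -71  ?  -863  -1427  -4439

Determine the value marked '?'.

The 4 known points determine the degree-3 polynomial uniquely.
Write p(n) = an^3 + bn^2 + cn + d. Substituting each data point gives a linear system:
  27a + 9b + 3c + d = -71
  216a + 36b + 6c + d = -863
  343a + 49b + 7c + d = -1427
  1000a + 100b + 10c + d = -4439
Solving the system yields a = -5, b = 5, c = 6, d = 1.
So p(n) = -5n³ + 5n² + 6n + 1.
Then p(4) = -215.

-215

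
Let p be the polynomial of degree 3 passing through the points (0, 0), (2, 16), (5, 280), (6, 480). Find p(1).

0

Write p(t) = at^3 + bt^2 + ct + d. Substituting each data point gives a linear system:
  d = 0
  8a + 4b + 2c + d = 16
  125a + 25b + 5c + d = 280
  216a + 36b + 6c + d = 480
Solving the system yields a = 2, b = 2, c = -4, d = 0.
So p(t) = 2t^3 + 2t^2 - 4t.
Then p(1) = 0.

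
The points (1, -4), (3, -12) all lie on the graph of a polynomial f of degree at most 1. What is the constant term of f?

0

Write f(s) = as + b. Substituting each data point gives a linear system:
  a + b = -4
  3a + b = -12
Solving the system yields a = -4, b = 0.
So f(s) = -4s.
The constant term is 0.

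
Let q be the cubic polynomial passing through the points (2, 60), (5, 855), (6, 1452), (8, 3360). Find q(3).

195

Write q(n) = an^3 + bn^2 + cn + d. Substituting each data point gives a linear system:
  8a + 4b + 2c + d = 60
  125a + 25b + 5c + d = 855
  216a + 36b + 6c + d = 1452
  512a + 64b + 8c + d = 3360
Solving the system yields a = 6, b = 5, c = -4, d = 0.
So q(n) = 6n^3 + 5n^2 - 4n.
Then q(3) = 195.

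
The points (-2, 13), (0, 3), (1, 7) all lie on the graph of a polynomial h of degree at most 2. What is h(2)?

17

Using the Lagrange interpolation formula with nodes -2, 0, 1:
  L_0(s) = s(s - 1) / 6
  L_1(s) = (s + 2)(s - 1) / -2
  L_2(s) = (s + 2)s / 3
Then h(s) = 13·L_0(s) + 3·L_1(s) + 7·L_2(s).
Expanding and collecting terms gives h(s) = 3s^2 + s + 3.
Evaluating at s = 2: h(2) = 17.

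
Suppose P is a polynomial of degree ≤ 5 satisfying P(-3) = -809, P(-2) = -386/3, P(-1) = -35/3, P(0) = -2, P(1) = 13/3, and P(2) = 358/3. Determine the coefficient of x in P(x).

Write P(x) = ax^5 + bx^4 + cx^3 + dx^2 + ex + k. Substituting each data point gives a linear system:
  -243a + 81b - 27c + 9d - 3e + k = -809
  -32a + 16b - 8c + 4d - 2e + k = -386/3
  -a + b - c + d - e + k = -35/3
  k = -2
  a + b + c + d + e + k = 13/3
  32a + 16b + 8c + 4d + 2e + k = 358/3
Solving the system yields a = 3, b = 1/3, c = 3, d = -2, e = 2, k = -2.
So P(x) = 3x^5 + (1/3)x^4 + 3x^3 - 2x^2 + 2x - 2.
The coefficient of x is 2.

2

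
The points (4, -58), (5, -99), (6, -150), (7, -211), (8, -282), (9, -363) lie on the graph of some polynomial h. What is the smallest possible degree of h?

Forward differences of the values at x = 4, 5, 6, 7, 8, 9:
  h  : -58  -99  -150  -211  -282  -363
  Δ  : -41  -51  -61  -71  -81
  Δ^2: -10  -10  -10  -10
  Δ^3: 0  0  0
  Δ^4: 0  0
  Δ^5: 0
The second differences are constant (-10) and nonzero, while all higher differences vanish, so the minimal degree is 2.

2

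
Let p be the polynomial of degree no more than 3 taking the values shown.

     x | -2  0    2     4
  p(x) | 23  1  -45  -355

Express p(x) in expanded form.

Using the Lagrange interpolation formula with nodes -2, 0, 2, 4:
  L_0(x) = x(x - 2)(x - 4) / -48
  L_1(x) = (x + 2)(x - 2)(x - 4) / 16
  L_2(x) = (x + 2)x(x - 4) / -16
  L_3(x) = (x + 2)x(x - 2) / 48
Then p(x) = 23·L_0(x) + 1·L_1(x) - 45·L_2(x) - 355·L_3(x).
Expanding and collecting terms gives p(x) = -5x^3 - 3x^2 + 3x + 1.
Check: p(-2) = 23. ✓

p(x) = -5x^3 - 3x^2 + 3x + 1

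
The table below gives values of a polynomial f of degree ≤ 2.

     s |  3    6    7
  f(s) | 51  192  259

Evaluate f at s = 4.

88

Using the Lagrange interpolation formula with nodes 3, 6, 7:
  L_0(s) = (s - 6)(s - 7) / 12
  L_1(s) = (s - 3)(s - 7) / -3
  L_2(s) = (s - 3)(s - 6) / 4
Then f(s) = 51·L_0(s) + 192·L_1(s) + 259·L_2(s).
Expanding and collecting terms gives f(s) = 5s^2 + 2s.
Evaluating at s = 4: f(4) = 88.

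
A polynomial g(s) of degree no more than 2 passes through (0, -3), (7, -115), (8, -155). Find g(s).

Write g(s) = as^2 + bs + c. Substituting each data point gives a linear system:
  c = -3
  49a + 7b + c = -115
  64a + 8b + c = -155
Solving the system yields a = -3, b = 5, c = -3.
So g(s) = -3s² + 5s - 3.
Check: g(8) = -155. ✓

g(s) = -3s^2 + 5s - 3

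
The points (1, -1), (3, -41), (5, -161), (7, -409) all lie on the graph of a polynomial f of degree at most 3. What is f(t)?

Using the Lagrange interpolation formula with nodes 1, 3, 5, 7:
  L_0(t) = (t - 3)(t - 5)(t - 7) / -48
  L_1(t) = (t - 1)(t - 5)(t - 7) / 16
  L_2(t) = (t - 1)(t - 3)(t - 7) / -16
  L_3(t) = (t - 1)(t - 3)(t - 5) / 48
Then f(t) = -1·L_0(t) - 41·L_1(t) - 161·L_2(t) - 409·L_3(t).
Expanding and collecting terms gives f(t) = -t^3 - t^2 - 3t + 4.
Check: f(3) = -41. ✓

f(t) = -t^3 - t^2 - 3t + 4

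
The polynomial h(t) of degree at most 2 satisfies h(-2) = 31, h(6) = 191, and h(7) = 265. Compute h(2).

15

Using the Lagrange interpolation formula with nodes -2, 6, 7:
  L_0(t) = (t - 6)(t - 7) / 72
  L_1(t) = (t + 2)(t - 7) / -8
  L_2(t) = (t + 2)(t - 6) / 9
Then h(t) = 31·L_0(t) + 191·L_1(t) + 265·L_2(t).
Expanding and collecting terms gives h(t) = 6t² - 4t - 1.
Evaluating at t = 2: h(2) = 15.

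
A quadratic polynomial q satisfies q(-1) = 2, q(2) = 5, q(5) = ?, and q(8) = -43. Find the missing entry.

-10

The 3 known points determine the degree-2 polynomial uniquely.
Write q(x) = ax^2 + bx + c. Substituting each data point gives a linear system:
  a - b + c = 2
  4a + 2b + c = 5
  64a + 8b + c = -43
Solving the system yields a = -1, b = 2, c = 5.
So q(x) = -x^2 + 2x + 5.
Then q(5) = -10.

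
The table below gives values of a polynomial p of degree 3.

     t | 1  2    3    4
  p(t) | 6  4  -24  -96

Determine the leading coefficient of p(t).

-3

Write p(t) = at^3 + bt^2 + ct + d. Substituting each data point gives a linear system:
  a + b + c + d = 6
  8a + 4b + 2c + d = 4
  27a + 9b + 3c + d = -24
  64a + 16b + 4c + d = -96
Solving the system yields a = -3, b = 5, c = 4, d = 0.
So p(t) = -3t^3 + 5t^2 + 4t.
The leading coefficient is -3.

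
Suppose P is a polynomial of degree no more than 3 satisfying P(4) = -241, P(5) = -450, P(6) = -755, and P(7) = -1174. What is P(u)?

Using the Lagrange interpolation formula with nodes 4, 5, 6, 7:
  L_0(u) = (u - 5)(u - 6)(u - 7) / -6
  L_1(u) = (u - 4)(u - 6)(u - 7) / 2
  L_2(u) = (u - 4)(u - 5)(u - 7) / -2
  L_3(u) = (u - 4)(u - 5)(u - 6) / 6
Then P(u) = -241·L_0(u) - 450·L_1(u) - 755·L_2(u) - 1174·L_3(u).
Expanding and collecting terms gives P(u) = -3u^3 - 3u^2 + u - 5.
Check: P(7) = -1174. ✓

P(u) = -3u^3 - 3u^2 + u - 5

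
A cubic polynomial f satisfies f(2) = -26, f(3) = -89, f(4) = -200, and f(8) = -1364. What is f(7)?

Using the Lagrange interpolation formula with nodes 2, 3, 4, 8:
  L_0(x) = (x - 3)(x - 4)(x - 8) / -12
  L_1(x) = (x - 2)(x - 4)(x - 8) / 5
  L_2(x) = (x - 2)(x - 3)(x - 8) / -8
  L_3(x) = (x - 2)(x - 3)(x - 4) / 120
Then f(x) = -26·L_0(x) - 89·L_1(x) - 200·L_2(x) - 1364·L_3(x).
Expanding and collecting terms gives f(x) = -2x^3 - 6x^2 + 5x + 4.
Evaluating at x = 7: f(7) = -941.

-941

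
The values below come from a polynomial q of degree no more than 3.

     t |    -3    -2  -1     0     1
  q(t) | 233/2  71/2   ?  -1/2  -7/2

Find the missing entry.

9/2

The 4 known points determine the degree-3 polynomial uniquely.
Write q(t) = at^3 + bt^2 + ct + d. Substituting each data point gives a linear system:
  -27a + 9b - 3c + d = 233/2
  -8a + 4b - 2c + d = 71/2
  d = -1/2
  a + b + c + d = -7/2
Solving the system yields a = -4, b = 1, c = 0, d = -1/2.
So q(t) = -4t^3 + t^2 - 1/2.
Then q(-1) = 9/2.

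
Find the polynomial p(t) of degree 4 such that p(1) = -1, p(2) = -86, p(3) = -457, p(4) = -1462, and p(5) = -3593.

Write p(t) = at^4 + bt^3 + ct^2 + dt + e. Substituting each data point gives a linear system:
  a + b + c + d + e = -1
  16a + 8b + 4c + 2d + e = -86
  81a + 27b + 9c + 3d + e = -457
  256a + 64b + 16c + 4d + e = -1462
  625a + 125b + 25c + 5d + e = -3593
Solving the system yields a = -6, b = 2, c = -5, d = 6, e = 2.
So p(t) = -6t^4 + 2t^3 - 5t^2 + 6t + 2.
Check: p(4) = -1462. ✓

p(t) = -6t^4 + 2t^3 - 5t^2 + 6t + 2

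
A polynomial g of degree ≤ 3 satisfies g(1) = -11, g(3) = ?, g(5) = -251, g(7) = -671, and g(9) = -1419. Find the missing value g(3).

The 4 known points determine the degree-3 polynomial uniquely.
Write g(u) = au^3 + bu^2 + cu + d. Substituting each data point gives a linear system:
  a + b + c + d = -11
  125a + 25b + 5c + d = -251
  343a + 49b + 7c + d = -671
  729a + 81b + 9c + d = -1419
Solving the system yields a = -2, b = 1, c = -4, d = -6.
So g(u) = -2u^3 + u^2 - 4u - 6.
Then g(3) = -63.

-63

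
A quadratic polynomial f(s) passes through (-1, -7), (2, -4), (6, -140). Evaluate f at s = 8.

Using the Lagrange interpolation formula with nodes -1, 2, 6:
  L_0(s) = (s - 2)(s - 6) / 21
  L_1(s) = (s + 1)(s - 6) / -12
  L_2(s) = (s + 1)(s - 2) / 28
Then f(s) = -7·L_0(s) - 4·L_1(s) - 140·L_2(s).
Expanding and collecting terms gives f(s) = -5s² + 6s + 4.
Evaluating at s = 8: f(8) = -268.

-268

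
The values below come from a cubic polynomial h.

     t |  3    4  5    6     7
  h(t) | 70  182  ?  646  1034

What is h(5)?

The 4 known points determine the degree-3 polynomial uniquely.
Write h(t) = at^3 + bt^2 + ct + d. Substituting each data point gives a linear system:
  27a + 9b + 3c + d = 70
  64a + 16b + 4c + d = 182
  216a + 36b + 6c + d = 646
  343a + 49b + 7c + d = 1034
Solving the system yields a = 3, b = 1, c = -6, d = -2.
So h(t) = 3t³ + t² - 6t - 2.
Then h(5) = 368.

368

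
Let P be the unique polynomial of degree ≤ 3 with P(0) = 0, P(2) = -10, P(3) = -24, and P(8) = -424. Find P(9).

Write P(x) = ax^3 + bx^2 + cx + d. Substituting each data point gives a linear system:
  d = 0
  8a + 4b + 2c + d = -10
  27a + 9b + 3c + d = -24
  512a + 64b + 8c + d = -424
Solving the system yields a = -1, b = 2, c = -5, d = 0.
So P(x) = -x^3 + 2x^2 - 5x.
Then P(9) = -612.

-612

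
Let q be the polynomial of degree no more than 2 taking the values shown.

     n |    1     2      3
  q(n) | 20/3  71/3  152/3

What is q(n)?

q(n) = 5n^2 + 2n - 1/3

Using the Lagrange interpolation formula with nodes 1, 2, 3:
  L_0(n) = (n - 2)(n - 3) / 2
  L_1(n) = (n - 1)(n - 3) / -1
  L_2(n) = (n - 1)(n - 2) / 2
Then q(n) = 20/3·L_0(n) + 71/3·L_1(n) + 152/3·L_2(n).
Expanding and collecting terms gives q(n) = 5n² + 2n - 1/3.
Check: q(1) = 20/3. ✓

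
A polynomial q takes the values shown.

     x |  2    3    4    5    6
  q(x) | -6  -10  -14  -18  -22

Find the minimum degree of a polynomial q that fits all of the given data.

Forward differences of the values at x = 2, 3, 4, 5, 6:
  q  : -6  -10  -14  -18  -22
  Δ  : -4  -4  -4  -4
  Δ^2: 0  0  0
  Δ^3: 0  0
  Δ^4: 0
The first differences are constant (-4) and nonzero, while all higher differences vanish, so the minimal degree is 1.

1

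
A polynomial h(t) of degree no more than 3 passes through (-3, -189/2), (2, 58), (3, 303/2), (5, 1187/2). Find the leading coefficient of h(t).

Write h(t) = at^3 + bt^2 + ct + d. Substituting each data point gives a linear system:
  -27a + 9b - 3c + d = -189/2
  8a + 4b + 2c + d = 58
  27a + 9b + 3c + d = 303/2
  125a + 25b + 5c + d = 1187/2
Solving the system yields a = 4, b = 5/2, c = 5, d = 6.
So h(t) = 4t^3 + (5/2)t^2 + 5t + 6.
The leading coefficient is 4.

4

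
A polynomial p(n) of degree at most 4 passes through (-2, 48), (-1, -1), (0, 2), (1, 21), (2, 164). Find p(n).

Write p(n) = an^4 + bn^3 + cn^2 + dn + e. Substituting each data point gives a linear system:
  16a - 8b + 4c - 2d + e = 48
  a - b + c - d + e = -1
  e = 2
  a + b + c + d + e = 21
  16a + 8b + 4c + 2d + e = 164
Solving the system yields a = 6, b = 6, c = 2, d = 5, e = 2.
So p(n) = 6n⁴ + 6n³ + 2n² + 5n + 2.
Check: p(0) = 2. ✓

p(n) = 6n^4 + 6n^3 + 2n^2 + 5n + 2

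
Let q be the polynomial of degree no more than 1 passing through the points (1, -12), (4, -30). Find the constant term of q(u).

-6

Write q(u) = au + b. Substituting each data point gives a linear system:
  a + b = -12
  4a + b = -30
Solving the system yields a = -6, b = -6.
So q(u) = -6u - 6.
The constant term is -6.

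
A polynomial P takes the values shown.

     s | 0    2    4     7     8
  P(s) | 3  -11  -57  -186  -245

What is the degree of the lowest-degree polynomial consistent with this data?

2

Divided differences on the nodes 0, 2, 4, 7, 8:
  order 0: 3  -11  -57  -186  -245
  order 1: -7  -23  -43  -59
  order 2: -4  -4  -4
  order 3: 0  0
  order 4: 0
The order-2 divided differences are all -4 (nonzero) and every higher order vanishes, so the data lies on a polynomial of degree exactly 2.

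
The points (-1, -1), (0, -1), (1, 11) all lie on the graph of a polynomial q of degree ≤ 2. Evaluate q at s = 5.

179

Using the Lagrange interpolation formula with nodes -1, 0, 1:
  L_0(s) = s(s - 1) / 2
  L_1(s) = (s + 1)(s - 1) / -1
  L_2(s) = (s + 1)s / 2
Then q(s) = -1·L_0(s) - 1·L_1(s) + 11·L_2(s).
Expanding and collecting terms gives q(s) = 6s² + 6s - 1.
Evaluating at s = 5: q(5) = 179.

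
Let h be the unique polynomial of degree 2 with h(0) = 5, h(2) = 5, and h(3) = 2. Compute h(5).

-10

Using the Lagrange interpolation formula with nodes 0, 2, 3:
  L_0(s) = (s - 2)(s - 3) / 6
  L_1(s) = s(s - 3) / -2
  L_2(s) = s(s - 2) / 3
Then h(s) = 5·L_0(s) + 5·L_1(s) + 2·L_2(s).
Expanding and collecting terms gives h(s) = -s^2 + 2s + 5.
Evaluating at s = 5: h(5) = -10.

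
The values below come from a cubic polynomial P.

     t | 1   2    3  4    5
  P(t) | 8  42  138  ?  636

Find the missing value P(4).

On equispaced nodes a degree-3 polynomial has vanishing fourth forward difference, so
  P(1) - 4·P(2) + 6·P(3) - 4·P(4) + P(5) = 0.
Substituting the known values and solving for P(4):
  -4·P(4) = -1304
  P(4) = 326.

326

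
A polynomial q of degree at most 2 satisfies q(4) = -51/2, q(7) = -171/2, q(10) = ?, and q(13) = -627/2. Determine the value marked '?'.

On equispaced nodes a degree-2 polynomial has vanishing third forward difference, so
  - q(4) + 3·q(7) - 3·q(10) + q(13) = 0.
Substituting the known values and solving for q(10):
  -3·q(10) = 1089/2
  q(10) = -363/2.

-363/2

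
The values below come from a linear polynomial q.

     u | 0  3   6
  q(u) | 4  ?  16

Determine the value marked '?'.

On equispaced nodes a degree-1 polynomial has vanishing second forward difference, so
  q(0) - 2·q(3) + q(6) = 0.
Substituting the known values and solving for q(3):
  -2·q(3) = -20
  q(3) = 10.

10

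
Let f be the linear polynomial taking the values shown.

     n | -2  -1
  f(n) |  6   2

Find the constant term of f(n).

Write f(n) = an + b. Substituting each data point gives a linear system:
  -2a + b = 6
  -a + b = 2
Solving the system yields a = -4, b = -2.
So f(n) = -4n - 2.
The constant term is -2.

-2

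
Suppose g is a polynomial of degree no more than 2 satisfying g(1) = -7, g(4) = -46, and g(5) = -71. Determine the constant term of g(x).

Write g(x) = ax^2 + bx + c. Substituting each data point gives a linear system:
  a + b + c = -7
  16a + 4b + c = -46
  25a + 5b + c = -71
Solving the system yields a = -3, b = 2, c = -6.
So g(x) = -3x^2 + 2x - 6.
The constant term is -6.

-6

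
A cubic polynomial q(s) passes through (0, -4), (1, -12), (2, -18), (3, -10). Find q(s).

Using the Lagrange interpolation formula with nodes 0, 1, 2, 3:
  L_0(s) = (s - 1)(s - 2)(s - 3) / -6
  L_1(s) = s(s - 2)(s - 3) / 2
  L_2(s) = s(s - 1)(s - 3) / -2
  L_3(s) = s(s - 1)(s - 2) / 6
Then q(s) = -4·L_0(s) - 12·L_1(s) - 18·L_2(s) - 10·L_3(s).
Expanding and collecting terms gives q(s) = 2s^3 - 5s^2 - 5s - 4.
Check: q(0) = -4. ✓

q(s) = 2s^3 - 5s^2 - 5s - 4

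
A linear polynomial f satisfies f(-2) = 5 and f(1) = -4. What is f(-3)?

Write f(n) = an + b. Substituting each data point gives a linear system:
  -2a + b = 5
  a + b = -4
Solving the system yields a = -3, b = -1.
So f(n) = -3n - 1.
Then f(-3) = 8.

8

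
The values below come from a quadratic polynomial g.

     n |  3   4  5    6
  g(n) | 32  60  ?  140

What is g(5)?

96

The 3 known points determine the degree-2 polynomial uniquely.
Write g(n) = an^2 + bn + c. Substituting each data point gives a linear system:
  9a + 3b + c = 32
  16a + 4b + c = 60
  36a + 6b + c = 140
Solving the system yields a = 4, b = 0, c = -4.
So g(n) = 4n^2 - 4.
Then g(5) = 96.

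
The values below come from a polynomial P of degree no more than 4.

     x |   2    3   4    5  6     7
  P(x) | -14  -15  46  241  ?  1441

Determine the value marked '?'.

666

On equispaced nodes a degree-4 polynomial has vanishing fifth forward difference, so
  - P(2) + 5·P(3) - 10·P(4) + 10·P(5) - 5·P(6) + P(7) = 0.
Substituting the known values and solving for P(6):
  -5·P(6) = -3330
  P(6) = 666.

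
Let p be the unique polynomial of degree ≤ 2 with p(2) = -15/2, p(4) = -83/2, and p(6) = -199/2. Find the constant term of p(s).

5/2

Write p(s) = as^2 + bs + c. Substituting each data point gives a linear system:
  4a + 2b + c = -15/2
  16a + 4b + c = -83/2
  36a + 6b + c = -199/2
Solving the system yields a = -3, b = 1, c = 5/2.
So p(s) = -3s^2 + s + 5/2.
The constant term is 5/2.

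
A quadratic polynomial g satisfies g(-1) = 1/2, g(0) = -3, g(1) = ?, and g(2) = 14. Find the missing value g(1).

The 3 known points determine the degree-2 polynomial uniquely.
Write g(t) = at^2 + bt + c. Substituting each data point gives a linear system:
  a - b + c = 1/2
  c = -3
  4a + 2b + c = 14
Solving the system yields a = 4, b = 1/2, c = -3.
So g(t) = 4t^2 + (1/2)t - 3.
Then g(1) = 3/2.

3/2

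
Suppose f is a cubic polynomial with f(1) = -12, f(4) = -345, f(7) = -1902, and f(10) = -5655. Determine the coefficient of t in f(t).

Write f(t) = at^3 + bt^2 + ct + d. Substituting each data point gives a linear system:
  a + b + c + d = -12
  64a + 16b + 4c + d = -345
  343a + 49b + 7c + d = -1902
  1000a + 100b + 10c + d = -5655
Solving the system yields a = -6, b = 4, c = -5, d = -5.
So f(t) = -6t³ + 4t² - 5t - 5.
The coefficient of t is -5.

-5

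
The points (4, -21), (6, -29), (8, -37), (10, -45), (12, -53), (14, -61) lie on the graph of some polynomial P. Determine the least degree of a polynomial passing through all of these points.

Forward differences of the values at u = 4, 6, 8, 10, 12, 14:
  P  : -21  -29  -37  -45  -53  -61
  Δ  : -8  -8  -8  -8  -8
  Δ^2: 0  0  0  0
  Δ^3: 0  0  0
  Δ^4: 0  0
  Δ^5: 0
The first differences are constant (-8) and nonzero, while all higher differences vanish, so the minimal degree is 1.

1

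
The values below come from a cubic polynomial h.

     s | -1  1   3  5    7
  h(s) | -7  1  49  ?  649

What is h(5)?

233

On equispaced nodes a degree-3 polynomial has vanishing fourth forward difference, so
  h(-1) - 4·h(1) + 6·h(3) - 4·h(5) + h(7) = 0.
Substituting the known values and solving for h(5):
  -4·h(5) = -932
  h(5) = 233.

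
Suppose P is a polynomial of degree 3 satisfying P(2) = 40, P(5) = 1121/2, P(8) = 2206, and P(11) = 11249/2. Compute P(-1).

-7/2

Write P(u) = au^3 + bu^2 + cu + d. Substituting each data point gives a linear system:
  8a + 4b + 2c + d = 40
  125a + 25b + 5c + d = 1121/2
  512a + 64b + 8c + d = 2206
  1331a + 121b + 11c + d = 11249/2
Solving the system yields a = 4, b = 5/2, c = 0, d = -2.
So P(u) = 4u^3 + (5/2)u^2 - 2.
Then P(-1) = -7/2.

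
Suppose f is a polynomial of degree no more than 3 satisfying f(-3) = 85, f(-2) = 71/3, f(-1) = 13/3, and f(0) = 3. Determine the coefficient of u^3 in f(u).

-4

Write f(u) = au^3 + bu^2 + cu + d. Substituting each data point gives a linear system:
  -27a + 9b - 3c + d = 85
  -8a + 4b - 2c + d = 71/3
  -a + b - c + d = 13/3
  d = 3
Solving the system yields a = -4, b = -3, c = -1/3, d = 3.
So f(u) = -4u^3 - 3u^2 - (1/3)u + 3.
The leading coefficient is -4.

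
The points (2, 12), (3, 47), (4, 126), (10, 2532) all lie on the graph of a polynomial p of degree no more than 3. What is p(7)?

807

Write p(n) = an^3 + bn^2 + cn + d. Substituting each data point gives a linear system:
  8a + 4b + 2c + d = 12
  27a + 9b + 3c + d = 47
  64a + 16b + 4c + d = 126
  1000a + 100b + 10c + d = 2532
Solving the system yields a = 3, b = -5, c = 3, d = 2.
So p(n) = 3n^3 - 5n^2 + 3n + 2.
Then p(7) = 807.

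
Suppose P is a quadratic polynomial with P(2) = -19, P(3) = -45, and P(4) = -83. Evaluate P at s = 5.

Write P(s) = as^2 + bs + c. Substituting each data point gives a linear system:
  4a + 2b + c = -19
  9a + 3b + c = -45
  16a + 4b + c = -83
Solving the system yields a = -6, b = 4, c = -3.
So P(s) = -6s^2 + 4s - 3.
Then P(5) = -133.

-133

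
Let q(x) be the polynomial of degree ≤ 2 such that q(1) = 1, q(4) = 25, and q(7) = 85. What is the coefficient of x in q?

Write q(x) = ax^2 + bx + c. Substituting each data point gives a linear system:
  a + b + c = 1
  16a + 4b + c = 25
  49a + 7b + c = 85
Solving the system yields a = 2, b = -2, c = 1.
So q(x) = 2x² - 2x + 1.
The coefficient of x is -2.

-2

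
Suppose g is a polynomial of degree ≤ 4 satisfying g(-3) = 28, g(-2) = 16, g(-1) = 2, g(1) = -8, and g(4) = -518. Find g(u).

Write g(u) = au^4 + bu^3 + cu^2 + du + e. Substituting each data point gives a linear system:
  81a - 27b + 9c - 3d + e = 28
  16a - 8b + 4c - 2d + e = 16
  a - b + c - d + e = 2
  a + b + c + d + e = -8
  256a + 64b + 16c + 4d + e = -518
Solving the system yields a = -1, b = -4, c = 0, d = -1, e = -2.
So g(u) = -u⁴ - 4u³ - u - 2.
Check: g(1) = -8. ✓

g(u) = -u^4 - 4u^3 - u - 2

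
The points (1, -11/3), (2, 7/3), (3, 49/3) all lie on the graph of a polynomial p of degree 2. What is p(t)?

Write p(t) = at^2 + bt + c. Substituting each data point gives a linear system:
  a + b + c = -11/3
  4a + 2b + c = 7/3
  9a + 3b + c = 49/3
Solving the system yields a = 4, b = -6, c = -5/3.
So p(t) = 4t^2 - 6t - 5/3.
Check: p(3) = 49/3. ✓

p(t) = 4t^2 - 6t - 5/3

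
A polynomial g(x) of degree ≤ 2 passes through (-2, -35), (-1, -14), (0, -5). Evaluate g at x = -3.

-68

Write g(x) = ax^2 + bx + c. Substituting each data point gives a linear system:
  4a - 2b + c = -35
  a - b + c = -14
  c = -5
Solving the system yields a = -6, b = 3, c = -5.
So g(x) = -6x² + 3x - 5.
Then g(-3) = -68.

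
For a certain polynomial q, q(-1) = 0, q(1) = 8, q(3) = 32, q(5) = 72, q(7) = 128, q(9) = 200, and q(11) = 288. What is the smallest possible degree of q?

Forward differences of the values at t = -1, 1, 3, 5, 7, 9, 11:
  q  : 0  8  32  72  128  200  288
  Δ  : 8  24  40  56  72  88
  Δ^2: 16  16  16  16  16
  Δ^3: 0  0  0  0
  Δ^4: 0  0  0
  Δ^5: 0  0
  Δ^6: 0
The second differences are constant (16) and nonzero, while all higher differences vanish, so the minimal degree is 2.

2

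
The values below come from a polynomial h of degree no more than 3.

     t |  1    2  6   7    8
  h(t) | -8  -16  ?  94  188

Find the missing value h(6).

32

The 4 known points determine the degree-3 polynomial uniquely.
Write h(t) = at^3 + bt^2 + ct + d. Substituting each data point gives a linear system:
  a + b + c + d = -8
  8a + 4b + 2c + d = -16
  343a + 49b + 7c + d = 94
  512a + 64b + 8c + d = 188
Solving the system yields a = 1, b = -5, c = 0, d = -4.
So h(t) = t³ - 5t² - 4.
Then h(6) = 32.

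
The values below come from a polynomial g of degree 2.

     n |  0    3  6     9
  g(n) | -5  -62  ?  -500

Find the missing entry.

-227

The 3 known points determine the degree-2 polynomial uniquely.
Write g(n) = an^2 + bn + c. Substituting each data point gives a linear system:
  c = -5
  9a + 3b + c = -62
  81a + 9b + c = -500
Solving the system yields a = -6, b = -1, c = -5.
So g(n) = -6n² - n - 5.
Then g(6) = -227.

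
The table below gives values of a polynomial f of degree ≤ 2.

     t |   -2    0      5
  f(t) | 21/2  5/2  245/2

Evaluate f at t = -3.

Write f(t) = at^2 + bt + c. Substituting each data point gives a linear system:
  4a - 2b + c = 21/2
  c = 5/2
  25a + 5b + c = 245/2
Solving the system yields a = 4, b = 4, c = 5/2.
So f(t) = 4t^2 + 4t + 5/2.
Then f(-3) = 53/2.

53/2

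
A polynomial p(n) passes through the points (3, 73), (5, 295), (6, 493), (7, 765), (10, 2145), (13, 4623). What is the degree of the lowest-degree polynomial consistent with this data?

3

Divided differences on the nodes 3, 5, 6, 7, 10, 13:
  order 0: 73  295  493  765  2145  4623
  order 1: 111  198  272  460  826
  order 2: 29  37  47  61
  order 3: 2  2  2
  order 4: 0  0
  order 5: 0
The order-3 divided differences are all 2 (nonzero) and every higher order vanishes, so the data lies on a polynomial of degree exactly 3.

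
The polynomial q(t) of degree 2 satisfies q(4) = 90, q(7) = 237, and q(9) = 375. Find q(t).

Using the Lagrange interpolation formula with nodes 4, 7, 9:
  L_0(t) = (t - 7)(t - 9) / 15
  L_1(t) = (t - 4)(t - 9) / -6
  L_2(t) = (t - 4)(t - 7) / 10
Then q(t) = 90·L_0(t) + 237·L_1(t) + 375·L_2(t).
Expanding and collecting terms gives q(t) = 4t^2 + 5t + 6.
Check: q(4) = 90. ✓

q(t) = 4t^2 + 5t + 6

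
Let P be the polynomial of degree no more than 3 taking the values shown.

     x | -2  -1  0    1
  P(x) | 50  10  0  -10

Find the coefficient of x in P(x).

Write P(x) = ax^3 + bx^2 + cx + d. Substituting each data point gives a linear system:
  -8a + 4b - 2c + d = 50
  -a + b - c + d = 10
  d = 0
  a + b + c + d = -10
Solving the system yields a = -5, b = 0, c = -5, d = 0.
So P(x) = -5x^3 - 5x.
The coefficient of x is -5.

-5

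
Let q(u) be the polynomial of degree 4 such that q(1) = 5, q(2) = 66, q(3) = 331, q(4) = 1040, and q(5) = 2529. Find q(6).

5230

Write q(u) = au^4 + bu^3 + cu^2 + du + e. Substituting each data point gives a linear system:
  a + b + c + d + e = 5
  16a + 8b + 4c + 2d + e = 66
  81a + 27b + 9c + 3d + e = 331
  256a + 64b + 16c + 4d + e = 1040
  625a + 125b + 25c + 5d + e = 2529
Solving the system yields a = 4, b = 0, c = 2, d = -5, e = 4.
So q(u) = 4u⁴ + 2u² - 5u + 4.
Then q(6) = 5230.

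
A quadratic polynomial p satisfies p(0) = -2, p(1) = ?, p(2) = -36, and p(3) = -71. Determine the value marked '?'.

-13

The 3 known points determine the degree-2 polynomial uniquely.
Write p(t) = at^2 + bt + c. Substituting each data point gives a linear system:
  c = -2
  4a + 2b + c = -36
  9a + 3b + c = -71
Solving the system yields a = -6, b = -5, c = -2.
So p(t) = -6t^2 - 5t - 2.
Then p(1) = -13.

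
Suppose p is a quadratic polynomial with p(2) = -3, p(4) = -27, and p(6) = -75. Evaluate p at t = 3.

-12

Write p(t) = at^2 + bt + c. Substituting each data point gives a linear system:
  4a + 2b + c = -3
  16a + 4b + c = -27
  36a + 6b + c = -75
Solving the system yields a = -3, b = 6, c = -3.
So p(t) = -3t^2 + 6t - 3.
Then p(3) = -12.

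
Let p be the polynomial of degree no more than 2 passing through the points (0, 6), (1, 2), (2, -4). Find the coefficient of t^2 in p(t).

Write p(t) = at^2 + bt + c. Substituting each data point gives a linear system:
  c = 6
  a + b + c = 2
  4a + 2b + c = -4
Solving the system yields a = -1, b = -3, c = 6.
So p(t) = -t² - 3t + 6.
The leading coefficient is -1.

-1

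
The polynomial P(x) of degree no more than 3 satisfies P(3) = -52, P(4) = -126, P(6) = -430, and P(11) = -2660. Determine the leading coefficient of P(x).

Write P(x) = ax^3 + bx^2 + cx + d. Substituting each data point gives a linear system:
  27a + 9b + 3c + d = -52
  64a + 16b + 4c + d = -126
  216a + 36b + 6c + d = -430
  1331a + 121b + 11c + d = -2660
Solving the system yields a = -2, b = 0, c = 0, d = 2.
So P(x) = -2x^3 + 2.
The leading coefficient is -2.

-2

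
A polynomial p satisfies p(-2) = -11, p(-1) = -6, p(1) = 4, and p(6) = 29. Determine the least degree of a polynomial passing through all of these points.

Divided differences on the nodes -2, -1, 1, 6:
  order 0: -11  -6  4  29
  order 1: 5  5  5
  order 2: 0  0
  order 3: 0
The order-1 divided differences are all 5 (nonzero) and every higher order vanishes, so the data lies on a polynomial of degree exactly 1.

1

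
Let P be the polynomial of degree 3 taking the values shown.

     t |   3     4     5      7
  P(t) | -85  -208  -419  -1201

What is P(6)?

-742

Using the Lagrange interpolation formula with nodes 3, 4, 5, 7:
  L_0(t) = (t - 4)(t - 5)(t - 7) / -8
  L_1(t) = (t - 3)(t - 5)(t - 7) / 3
  L_2(t) = (t - 3)(t - 4)(t - 7) / -4
  L_3(t) = (t - 3)(t - 4)(t - 5) / 24
Then P(t) = -85·L_0(t) - 208·L_1(t) - 419·L_2(t) - 1201·L_3(t).
Expanding and collecting terms gives P(t) = -4t^3 + 4t^2 - 3t - 4.
Evaluating at t = 6: P(6) = -742.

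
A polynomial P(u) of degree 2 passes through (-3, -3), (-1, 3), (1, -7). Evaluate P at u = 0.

0

Write P(u) = au^2 + bu + c. Substituting each data point gives a linear system:
  9a - 3b + c = -3
  a - b + c = 3
  a + b + c = -7
Solving the system yields a = -2, b = -5, c = 0.
So P(u) = -2u^2 - 5u.
Then P(0) = 0.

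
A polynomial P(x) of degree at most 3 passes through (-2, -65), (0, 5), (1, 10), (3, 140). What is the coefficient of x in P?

Write P(x) = ax^3 + bx^2 + cx + d. Substituting each data point gives a linear system:
  -8a + 4b - 2c + d = -65
  d = 5
  a + b + c + d = 10
  27a + 9b + 3c + d = 140
Solving the system yields a = 6, b = -4, c = 3, d = 5.
So P(x) = 6x^3 - 4x^2 + 3x + 5.
The coefficient of x is 3.

3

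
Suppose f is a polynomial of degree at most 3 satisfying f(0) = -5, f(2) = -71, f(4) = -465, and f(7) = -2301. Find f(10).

Write f(t) = at^3 + bt^2 + ct + d. Substituting each data point gives a linear system:
  d = -5
  8a + 4b + 2c + d = -71
  64a + 16b + 4c + d = -465
  343a + 49b + 7c + d = -2301
Solving the system yields a = -6, b = -5, c = 1, d = -5.
So f(t) = -6t^3 - 5t^2 + t - 5.
Then f(10) = -6495.

-6495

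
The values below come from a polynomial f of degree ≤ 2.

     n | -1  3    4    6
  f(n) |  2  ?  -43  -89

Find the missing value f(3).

The 3 known points determine the degree-2 polynomial uniquely.
Write f(n) = an^2 + bn + c. Substituting each data point gives a linear system:
  a - b + c = 2
  16a + 4b + c = -43
  36a + 6b + c = -89
Solving the system yields a = -2, b = -3, c = 1.
So f(n) = -2n^2 - 3n + 1.
Then f(3) = -26.

-26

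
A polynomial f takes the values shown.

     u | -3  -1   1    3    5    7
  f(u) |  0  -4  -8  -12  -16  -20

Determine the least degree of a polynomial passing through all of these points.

Forward differences of the values at u = -3, -1, 1, 3, 5, 7:
  f  : 0  -4  -8  -12  -16  -20
  Δ  : -4  -4  -4  -4  -4
  Δ^2: 0  0  0  0
  Δ^3: 0  0  0
  Δ^4: 0  0
  Δ^5: 0
The first differences are constant (-4) and nonzero, while all higher differences vanish, so the minimal degree is 1.

1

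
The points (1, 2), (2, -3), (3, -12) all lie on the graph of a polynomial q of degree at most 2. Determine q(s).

q(s) = -2s^2 + s + 3

Write q(s) = as^2 + bs + c. Substituting each data point gives a linear system:
  a + b + c = 2
  4a + 2b + c = -3
  9a + 3b + c = -12
Solving the system yields a = -2, b = 1, c = 3.
So q(s) = -2s^2 + s + 3.
Check: q(2) = -3. ✓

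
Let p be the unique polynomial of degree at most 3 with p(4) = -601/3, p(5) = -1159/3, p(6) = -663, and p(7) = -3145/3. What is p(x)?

p(x) = -3x^3 - (1/3)x^2 - 3

Write p(x) = ax^3 + bx^2 + cx + d. Substituting each data point gives a linear system:
  64a + 16b + 4c + d = -601/3
  125a + 25b + 5c + d = -1159/3
  216a + 36b + 6c + d = -663
  343a + 49b + 7c + d = -3145/3
Solving the system yields a = -3, b = -1/3, c = 0, d = -3.
So p(x) = -3x³ - (1/3)x² - 3.
Check: p(5) = -1159/3. ✓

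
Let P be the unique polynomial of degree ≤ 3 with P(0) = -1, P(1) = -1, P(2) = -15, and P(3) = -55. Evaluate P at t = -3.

35

Using the Lagrange interpolation formula with nodes 0, 1, 2, 3:
  L_0(t) = (t - 1)(t - 2)(t - 3) / -6
  L_1(t) = t(t - 2)(t - 3) / 2
  L_2(t) = t(t - 1)(t - 3) / -2
  L_3(t) = t(t - 1)(t - 2) / 6
Then P(t) = -1·L_0(t) - 1·L_1(t) - 15·L_2(t) - 55·L_3(t).
Expanding and collecting terms gives P(t) = -2t^3 - t^2 + 3t - 1.
Evaluating at t = -3: P(-3) = 35.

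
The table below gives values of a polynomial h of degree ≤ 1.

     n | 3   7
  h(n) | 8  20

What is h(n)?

h(n) = 3n - 1

Using the Lagrange interpolation formula with nodes 3, 7:
  L_0(n) = (n - 7) / -4
  L_1(n) = (n - 3) / 4
Then h(n) = 8·L_0(n) + 20·L_1(n).
Expanding and collecting terms gives h(n) = 3n - 1.
Check: h(7) = 20. ✓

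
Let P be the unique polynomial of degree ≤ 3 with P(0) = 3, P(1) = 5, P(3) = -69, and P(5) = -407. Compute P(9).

Using the Lagrange interpolation formula with nodes 0, 1, 3, 5:
  L_0(t) = (t - 1)(t - 3)(t - 5) / -15
  L_1(t) = t(t - 3)(t - 5) / 8
  L_2(t) = t(t - 1)(t - 5) / -12
  L_3(t) = t(t - 1)(t - 3) / 40
Then P(t) = 3·L_0(t) + 5·L_1(t) - 69·L_2(t) - 407·L_3(t).
Expanding and collecting terms gives P(t) = -4t³ + 3t² + 3t + 3.
Evaluating at t = 9: P(9) = -2643.

-2643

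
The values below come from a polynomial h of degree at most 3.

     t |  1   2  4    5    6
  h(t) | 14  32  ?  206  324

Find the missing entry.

The 4 known points determine the degree-3 polynomial uniquely.
Write h(t) = at^3 + bt^2 + ct + d. Substituting each data point gives a linear system:
  a + b + c + d = 14
  8a + 4b + 2c + d = 32
  125a + 25b + 5c + d = 206
  216a + 36b + 6c + d = 324
Solving the system yields a = 1, b = 2, c = 5, d = 6.
So h(t) = t^3 + 2t^2 + 5t + 6.
Then h(4) = 122.

122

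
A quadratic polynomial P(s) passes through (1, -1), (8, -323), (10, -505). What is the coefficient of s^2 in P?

Write P(s) = as^2 + bs + c. Substituting each data point gives a linear system:
  a + b + c = -1
  64a + 8b + c = -323
  100a + 10b + c = -505
Solving the system yields a = -5, b = -1, c = 5.
So P(s) = -5s^2 - s + 5.
The leading coefficient is -5.

-5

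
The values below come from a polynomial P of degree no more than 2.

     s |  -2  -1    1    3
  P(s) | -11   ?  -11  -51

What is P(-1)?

-3

The 3 known points determine the degree-2 polynomial uniquely.
Write P(s) = as^2 + bs + c. Substituting each data point gives a linear system:
  4a - 2b + c = -11
  a + b + c = -11
  9a + 3b + c = -51
Solving the system yields a = -4, b = -4, c = -3.
So P(s) = -4s^2 - 4s - 3.
Then P(-1) = -3.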